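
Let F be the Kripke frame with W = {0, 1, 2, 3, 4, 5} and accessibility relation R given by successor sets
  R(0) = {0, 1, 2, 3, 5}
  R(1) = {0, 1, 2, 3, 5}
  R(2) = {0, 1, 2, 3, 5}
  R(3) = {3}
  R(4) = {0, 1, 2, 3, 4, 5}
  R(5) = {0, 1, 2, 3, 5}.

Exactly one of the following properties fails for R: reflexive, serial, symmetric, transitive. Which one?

symmetric

Reflexive: yes — every world is R-related to itself.
Serial: yes — every world has a successor (e.g. 0 R 0).
Symmetric: no — 0 R 3 but not 3 R 0.
Transitive: yes — every two-step R-path is closed by a direct edge.
Only symmetric fails.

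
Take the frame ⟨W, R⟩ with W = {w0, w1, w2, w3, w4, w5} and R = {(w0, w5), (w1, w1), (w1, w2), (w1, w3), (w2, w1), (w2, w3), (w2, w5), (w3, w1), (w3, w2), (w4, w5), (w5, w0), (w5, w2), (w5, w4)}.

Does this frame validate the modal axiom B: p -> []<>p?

Axiom B corresponds to the accessibility relation being symmetric.
Symmetric: yes — every pair in R has its reverse in R.

Yes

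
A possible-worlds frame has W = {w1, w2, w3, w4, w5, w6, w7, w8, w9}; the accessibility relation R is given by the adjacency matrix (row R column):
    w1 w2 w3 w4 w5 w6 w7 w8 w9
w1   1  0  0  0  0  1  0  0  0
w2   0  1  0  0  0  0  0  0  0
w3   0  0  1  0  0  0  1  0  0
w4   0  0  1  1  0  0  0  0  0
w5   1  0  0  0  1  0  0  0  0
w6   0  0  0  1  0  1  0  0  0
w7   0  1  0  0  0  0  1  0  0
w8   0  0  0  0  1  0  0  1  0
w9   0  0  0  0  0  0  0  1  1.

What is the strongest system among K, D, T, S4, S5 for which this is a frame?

T

Serial (axiom D): yes — every world has a successor (e.g. w1 R w1).
Reflexive (axiom T): yes — every world is R-related to itself.
Transitive (axiom 4): no — w1 R w6 and w6 R w4, but not w1 R w4.
Euclidean (axiom 5): no — w1 R w6 and w1 R w1, but not w6 R w1.
So F validates K, D, T; S4 would additionally require R to be transitive. The strongest is T.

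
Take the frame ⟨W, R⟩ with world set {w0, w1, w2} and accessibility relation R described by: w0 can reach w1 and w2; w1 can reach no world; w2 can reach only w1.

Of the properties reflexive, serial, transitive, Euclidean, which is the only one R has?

Reflexive: no — w0 is not related to itself.
Serial: no — w1 has no R-successor.
Transitive: yes — every two-step R-path is closed by a direct edge.
Euclidean: no — w0 R w1 and w0 R w2, but not w1 R w2.
Only transitive holds.

transitive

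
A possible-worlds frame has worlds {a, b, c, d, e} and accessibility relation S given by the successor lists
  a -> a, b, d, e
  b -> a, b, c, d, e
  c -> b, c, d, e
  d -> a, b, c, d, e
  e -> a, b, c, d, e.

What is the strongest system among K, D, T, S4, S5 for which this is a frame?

T

Serial (axiom D): yes — every world has a successor (e.g. a S a).
Reflexive (axiom T): yes — every world is S-related to itself.
Transitive (axiom 4): no — a S b and b S c, but not a S c.
Euclidean (axiom 5): no — b S a and b S c, but not a S c.
So F validates K, D, T; S4 would additionally require S to be transitive. The strongest is T.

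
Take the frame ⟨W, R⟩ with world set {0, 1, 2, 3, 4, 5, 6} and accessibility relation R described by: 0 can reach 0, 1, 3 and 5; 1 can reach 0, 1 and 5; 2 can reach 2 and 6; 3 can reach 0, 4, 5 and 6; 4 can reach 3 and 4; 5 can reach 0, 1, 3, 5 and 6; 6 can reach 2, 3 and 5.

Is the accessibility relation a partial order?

No

Reflexive: no — 3 is not related to itself.
Transitive: no — 0 R 3 and 3 R 4, but not 0 R 4.
Antisymmetric: no — 0 R 1 and 1 R 0 with 0 ≠ 1.
So R is not a partial order.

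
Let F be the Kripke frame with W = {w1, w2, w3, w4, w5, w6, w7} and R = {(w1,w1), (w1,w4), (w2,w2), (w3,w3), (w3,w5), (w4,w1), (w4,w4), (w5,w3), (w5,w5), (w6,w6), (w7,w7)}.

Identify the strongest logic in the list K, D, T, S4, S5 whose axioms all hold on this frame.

S5

Serial (axiom D): yes — every world has a successor (e.g. w1 R w1).
Reflexive (axiom T): yes — every world is R-related to itself.
Transitive (axiom 4): yes — every two-step R-path is closed by a direct edge.
Euclidean (axiom 5): yes — any two successors of a common world are R-related.
So F validates K, D, T, S4, S5. The strongest is S5.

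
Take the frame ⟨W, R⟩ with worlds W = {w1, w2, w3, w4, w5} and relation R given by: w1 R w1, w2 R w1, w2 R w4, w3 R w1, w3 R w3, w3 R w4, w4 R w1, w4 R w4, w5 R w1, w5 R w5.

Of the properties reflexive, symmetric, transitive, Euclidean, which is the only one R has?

transitive

Reflexive: no — w2 is not related to itself.
Symmetric: no — w2 R w1 but not w1 R w2.
Transitive: yes — every two-step R-path is closed by a direct edge.
Euclidean: no — w2 R w1 and w2 R w4, but not w1 R w4.
Only transitive holds.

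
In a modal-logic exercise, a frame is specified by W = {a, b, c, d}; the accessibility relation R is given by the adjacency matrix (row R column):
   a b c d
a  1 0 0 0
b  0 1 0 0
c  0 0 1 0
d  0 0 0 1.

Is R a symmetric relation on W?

Symmetric: yes — every pair in R has its reverse in R.

Yes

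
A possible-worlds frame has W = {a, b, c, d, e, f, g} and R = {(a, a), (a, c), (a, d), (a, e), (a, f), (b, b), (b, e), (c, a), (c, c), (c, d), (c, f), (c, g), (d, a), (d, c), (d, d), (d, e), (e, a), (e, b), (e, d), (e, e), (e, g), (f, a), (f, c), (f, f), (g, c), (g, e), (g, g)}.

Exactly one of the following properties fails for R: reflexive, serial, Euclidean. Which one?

Reflexive: yes — every world is R-related to itself.
Serial: yes — every world has a successor (e.g. a R a).
Euclidean: no — a R c and a R e, but not c R e.
Only Euclidean fails.

Euclidean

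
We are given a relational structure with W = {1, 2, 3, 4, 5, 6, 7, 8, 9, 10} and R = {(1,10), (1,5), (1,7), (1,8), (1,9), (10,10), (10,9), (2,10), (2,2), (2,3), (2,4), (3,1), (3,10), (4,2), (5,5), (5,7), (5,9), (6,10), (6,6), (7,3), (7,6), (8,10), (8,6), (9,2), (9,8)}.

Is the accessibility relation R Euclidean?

No

Euclidean: no — 1 R 10 and 1 R 5, but not 10 R 5.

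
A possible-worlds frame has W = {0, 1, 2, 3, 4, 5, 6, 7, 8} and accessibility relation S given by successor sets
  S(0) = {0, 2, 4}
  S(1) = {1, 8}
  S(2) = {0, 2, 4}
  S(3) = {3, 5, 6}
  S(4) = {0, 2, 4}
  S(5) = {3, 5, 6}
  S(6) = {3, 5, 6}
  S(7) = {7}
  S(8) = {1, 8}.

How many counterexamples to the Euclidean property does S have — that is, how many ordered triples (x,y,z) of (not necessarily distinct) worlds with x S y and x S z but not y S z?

0

S is Euclidean; there are no such tuples.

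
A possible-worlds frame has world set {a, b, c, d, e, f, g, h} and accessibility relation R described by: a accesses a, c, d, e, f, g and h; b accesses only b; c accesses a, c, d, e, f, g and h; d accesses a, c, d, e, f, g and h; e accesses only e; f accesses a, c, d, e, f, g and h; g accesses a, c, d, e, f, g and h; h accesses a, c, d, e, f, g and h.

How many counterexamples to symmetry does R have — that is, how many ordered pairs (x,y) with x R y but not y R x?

6

Enumerating: (a,e), (c,e), (d,e), (f,e), (g,e), (h,e).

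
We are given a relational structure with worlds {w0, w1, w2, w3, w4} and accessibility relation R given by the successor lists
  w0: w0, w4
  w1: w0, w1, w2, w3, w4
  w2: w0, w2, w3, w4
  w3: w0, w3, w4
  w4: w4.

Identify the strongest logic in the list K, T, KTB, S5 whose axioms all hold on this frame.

Reflexive (axiom T): yes — every world is R-related to itself.
Symmetric (axiom B): no — w0 R w4 but not w4 R w0.
Euclidean (axiom 5): no — w1 R w0 and w1 R w2, but not w0 R w2.
So F validates K, T; KTB would additionally require R to be symmetric. The strongest is T.

T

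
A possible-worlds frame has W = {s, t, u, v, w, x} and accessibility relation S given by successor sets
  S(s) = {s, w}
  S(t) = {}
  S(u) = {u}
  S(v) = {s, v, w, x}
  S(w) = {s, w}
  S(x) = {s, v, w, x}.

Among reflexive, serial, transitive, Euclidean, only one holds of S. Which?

Reflexive: no — t is not related to itself.
Serial: no — t has no S-successor.
Transitive: yes — every two-step S-path is closed by a direct edge.
Euclidean: no — v S s and v S x, but not s S x.
Only transitive holds.

transitive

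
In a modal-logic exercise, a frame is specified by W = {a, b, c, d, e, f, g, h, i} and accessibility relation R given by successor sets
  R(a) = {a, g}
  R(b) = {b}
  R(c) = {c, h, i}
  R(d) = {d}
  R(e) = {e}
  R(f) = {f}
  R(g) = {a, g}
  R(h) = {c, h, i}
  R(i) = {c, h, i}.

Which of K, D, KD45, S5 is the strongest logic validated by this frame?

Serial (axiom D): yes — every world has a successor (e.g. a R a).
Euclidean (axiom 5): yes — any two successors of a common world are R-related.
Transitive (axiom 4): yes — every two-step R-path is closed by a direct edge.
Reflexive (axiom T): yes — every world is R-related to itself.
So F validates K, D, KD45, S5. The strongest is S5.

S5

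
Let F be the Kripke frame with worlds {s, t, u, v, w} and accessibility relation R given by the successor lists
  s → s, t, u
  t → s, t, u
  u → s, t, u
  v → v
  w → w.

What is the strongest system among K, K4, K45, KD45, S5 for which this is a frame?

Transitive (axiom 4): yes — every two-step R-path is closed by a direct edge.
Euclidean (axiom 5): yes — any two successors of a common world are R-related.
Serial (axiom D): yes — every world has a successor (e.g. s R s).
Reflexive (axiom T): yes — every world is R-related to itself.
So F validates K, K4, K45, KD45, S5. The strongest is S5.

S5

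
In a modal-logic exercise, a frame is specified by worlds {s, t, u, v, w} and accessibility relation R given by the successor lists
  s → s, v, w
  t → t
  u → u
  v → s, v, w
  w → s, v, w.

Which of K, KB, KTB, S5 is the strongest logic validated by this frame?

S5

Symmetric (axiom B): yes — every pair in R has its reverse in R.
Reflexive (axiom T): yes — every world is R-related to itself.
Euclidean (axiom 5): yes — any two successors of a common world are R-related.
So F validates K, KB, KTB, S5. The strongest is S5.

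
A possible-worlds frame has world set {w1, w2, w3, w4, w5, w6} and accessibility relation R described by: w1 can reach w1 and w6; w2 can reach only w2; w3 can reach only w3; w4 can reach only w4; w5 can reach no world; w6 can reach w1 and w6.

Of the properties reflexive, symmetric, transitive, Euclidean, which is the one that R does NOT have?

reflexive

Reflexive: no — w5 is not related to itself.
Symmetric: yes — every pair in R has its reverse in R.
Transitive: yes — every two-step R-path is closed by a direct edge.
Euclidean: yes — any two successors of a common world are R-related.
Only reflexive fails.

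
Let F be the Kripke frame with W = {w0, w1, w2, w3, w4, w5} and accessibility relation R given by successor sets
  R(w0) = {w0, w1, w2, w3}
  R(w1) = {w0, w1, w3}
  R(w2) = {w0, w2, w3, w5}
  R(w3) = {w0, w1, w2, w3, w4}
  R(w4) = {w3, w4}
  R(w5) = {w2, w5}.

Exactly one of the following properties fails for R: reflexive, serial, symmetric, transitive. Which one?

Reflexive: yes — every world is R-related to itself.
Serial: yes — every world has a successor (e.g. w0 R w0).
Symmetric: yes — every pair in R has its reverse in R.
Transitive: no — w0 R w2 and w2 R w5, but not w0 R w5.
Only transitive fails.

transitive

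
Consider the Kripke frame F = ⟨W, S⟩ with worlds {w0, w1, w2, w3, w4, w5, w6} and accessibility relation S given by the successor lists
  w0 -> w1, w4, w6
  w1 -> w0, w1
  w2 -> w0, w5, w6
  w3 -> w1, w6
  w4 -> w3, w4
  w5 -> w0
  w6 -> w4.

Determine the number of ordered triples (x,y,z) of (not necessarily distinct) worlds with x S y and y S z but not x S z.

Enumerating: (w0,w1,w0), (w0,w4,w3), (w1,w0,w4), (w1,w0,w6), (w2,w0,w1), (w2,w0,w4), (w2,w6,w4), (w3,w1,w0), (w3,w6,w4), (w4,w3,w1), (w4,w3,w6), (w5,w0,w1), (w5,w0,w4), (w5,w0,w6), (w6,w4,w3).

15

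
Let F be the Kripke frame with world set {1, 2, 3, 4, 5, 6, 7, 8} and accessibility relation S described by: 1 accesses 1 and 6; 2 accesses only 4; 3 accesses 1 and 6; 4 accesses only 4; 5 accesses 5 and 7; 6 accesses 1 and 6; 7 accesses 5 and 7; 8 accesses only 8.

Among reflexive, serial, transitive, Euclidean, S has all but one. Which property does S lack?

reflexive

Reflexive: no — 2 is not related to itself.
Serial: yes — every world has a successor (e.g. 1 S 1).
Transitive: yes — every two-step S-path is closed by a direct edge.
Euclidean: yes — any two successors of a common world are S-related.
Only reflexive fails.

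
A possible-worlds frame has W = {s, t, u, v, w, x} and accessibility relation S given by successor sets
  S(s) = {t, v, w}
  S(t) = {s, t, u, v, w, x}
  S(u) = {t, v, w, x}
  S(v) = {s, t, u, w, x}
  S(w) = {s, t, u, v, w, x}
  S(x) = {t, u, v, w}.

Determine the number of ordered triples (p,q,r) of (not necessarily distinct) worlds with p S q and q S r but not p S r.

Enumerating: (s,t,s), (s,t,u), (s,t,x), (s,v,s), (s,v,u), (s,v,x), (s,w,s), (s,w,u), (s,w,x), (u,t,s), (u,t,u), (u,v,s), … and 16 more.
Total: 28.

28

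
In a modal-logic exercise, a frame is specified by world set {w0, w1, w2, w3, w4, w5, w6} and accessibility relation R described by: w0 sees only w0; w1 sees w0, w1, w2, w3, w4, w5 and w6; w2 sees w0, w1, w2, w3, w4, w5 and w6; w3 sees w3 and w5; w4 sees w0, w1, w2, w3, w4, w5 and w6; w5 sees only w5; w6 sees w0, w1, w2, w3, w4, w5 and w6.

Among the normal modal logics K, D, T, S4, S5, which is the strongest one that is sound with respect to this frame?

S4

Serial (axiom D): yes — every world has a successor (e.g. w0 R w0).
Reflexive (axiom T): yes — every world is R-related to itself.
Transitive (axiom 4): yes — every two-step R-path is closed by a direct edge.
Euclidean (axiom 5): no — w1 R w0 and w1 R w2, but not w0 R w2.
So F validates K, D, T, S4; S5 would additionally require R to be Euclidean. The strongest is S4.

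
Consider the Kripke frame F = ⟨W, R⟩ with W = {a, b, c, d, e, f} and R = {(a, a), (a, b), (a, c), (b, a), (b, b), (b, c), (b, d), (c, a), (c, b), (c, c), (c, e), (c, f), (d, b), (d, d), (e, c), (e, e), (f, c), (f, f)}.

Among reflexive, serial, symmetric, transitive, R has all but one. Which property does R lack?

Reflexive: yes — every world is R-related to itself.
Serial: yes — every world has a successor (e.g. a R a).
Symmetric: yes — every pair in R has its reverse in R.
Transitive: no — a R b and b R d, but not a R d.
Only transitive fails.

transitive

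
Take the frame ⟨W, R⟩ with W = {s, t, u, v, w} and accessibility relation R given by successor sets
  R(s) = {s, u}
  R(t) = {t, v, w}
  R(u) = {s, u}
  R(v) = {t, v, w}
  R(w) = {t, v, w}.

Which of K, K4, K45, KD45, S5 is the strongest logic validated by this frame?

Transitive (axiom 4): yes — every two-step R-path is closed by a direct edge.
Euclidean (axiom 5): yes — any two successors of a common world are R-related.
Serial (axiom D): yes — every world has a successor (e.g. s R s).
Reflexive (axiom T): yes — every world is R-related to itself.
So F validates K, K4, K45, KD45, S5. The strongest is S5.

S5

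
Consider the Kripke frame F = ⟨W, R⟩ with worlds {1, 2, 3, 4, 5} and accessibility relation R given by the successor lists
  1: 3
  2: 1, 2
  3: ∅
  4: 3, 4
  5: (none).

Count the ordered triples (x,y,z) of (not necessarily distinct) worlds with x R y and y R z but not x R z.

Enumerating: (2,1,3).

1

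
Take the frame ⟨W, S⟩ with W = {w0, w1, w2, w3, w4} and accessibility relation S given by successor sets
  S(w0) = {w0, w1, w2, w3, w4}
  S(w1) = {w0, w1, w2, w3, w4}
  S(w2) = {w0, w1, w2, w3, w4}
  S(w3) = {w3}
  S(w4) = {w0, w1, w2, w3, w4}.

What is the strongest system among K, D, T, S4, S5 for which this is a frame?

Serial (axiom D): yes — every world has a successor (e.g. w0 S w0).
Reflexive (axiom T): yes — every world is S-related to itself.
Transitive (axiom 4): yes — every two-step S-path is closed by a direct edge.
Euclidean (axiom 5): no — w0 S w3 and w0 S w1, but not w3 S w1.
So F validates K, D, T, S4; S5 would additionally require S to be Euclidean. The strongest is S4.

S4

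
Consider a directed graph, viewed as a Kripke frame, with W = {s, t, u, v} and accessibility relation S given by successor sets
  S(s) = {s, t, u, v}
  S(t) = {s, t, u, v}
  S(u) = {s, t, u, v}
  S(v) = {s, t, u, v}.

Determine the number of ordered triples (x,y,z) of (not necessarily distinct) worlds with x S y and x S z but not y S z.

S is Euclidean; there are no such tuples.

0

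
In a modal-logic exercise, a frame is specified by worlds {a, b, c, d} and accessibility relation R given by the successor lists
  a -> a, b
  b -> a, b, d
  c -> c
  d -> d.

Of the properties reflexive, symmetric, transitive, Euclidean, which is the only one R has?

Reflexive: yes — every world is R-related to itself.
Symmetric: no — b R d but not d R b.
Transitive: no — a R b and b R d, but not a R d.
Euclidean: no — b R a and b R d, but not a R d.
Only reflexive holds.

reflexive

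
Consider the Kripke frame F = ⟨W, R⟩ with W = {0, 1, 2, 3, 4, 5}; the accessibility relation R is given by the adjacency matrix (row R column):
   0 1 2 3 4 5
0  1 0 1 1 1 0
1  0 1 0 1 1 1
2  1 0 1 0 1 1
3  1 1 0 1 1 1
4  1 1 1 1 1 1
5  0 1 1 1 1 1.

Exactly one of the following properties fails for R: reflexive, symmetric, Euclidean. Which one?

Reflexive: yes — every world is R-related to itself.
Symmetric: yes — every pair in R has its reverse in R.
Euclidean: no — 0 R 2 and 0 R 3, but not 2 R 3.
Only Euclidean fails.

Euclidean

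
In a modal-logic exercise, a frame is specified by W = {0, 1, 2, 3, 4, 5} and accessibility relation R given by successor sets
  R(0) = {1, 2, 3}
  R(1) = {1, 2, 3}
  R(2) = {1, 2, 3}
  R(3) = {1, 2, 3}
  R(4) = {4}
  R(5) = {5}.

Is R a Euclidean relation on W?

Yes

Euclidean: yes — any two successors of a common world are R-related.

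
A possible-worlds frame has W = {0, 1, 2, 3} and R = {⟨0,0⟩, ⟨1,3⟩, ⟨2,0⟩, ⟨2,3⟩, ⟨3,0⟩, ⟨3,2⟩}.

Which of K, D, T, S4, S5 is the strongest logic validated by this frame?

D

Serial (axiom D): yes — every world has a successor (e.g. 0 R 0).
Reflexive (axiom T): no — 1 is not related to itself.
Transitive (axiom 4): no — 1 R 3 and 3 R 0, but not 1 R 0.
Euclidean (axiom 5): no — 2 R 0 and 2 R 3, but not 0 R 3.
So F validates K, D; T would additionally require R to be reflexive. The strongest is D.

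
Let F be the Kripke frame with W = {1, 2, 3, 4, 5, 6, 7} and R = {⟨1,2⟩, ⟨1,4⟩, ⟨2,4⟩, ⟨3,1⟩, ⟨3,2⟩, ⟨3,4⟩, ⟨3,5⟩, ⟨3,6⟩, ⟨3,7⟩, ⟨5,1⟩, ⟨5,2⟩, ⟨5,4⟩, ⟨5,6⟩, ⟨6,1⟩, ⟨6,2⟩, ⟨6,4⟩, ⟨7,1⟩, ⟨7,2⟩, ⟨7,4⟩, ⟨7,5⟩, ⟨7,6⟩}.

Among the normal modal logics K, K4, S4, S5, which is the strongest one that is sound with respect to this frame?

K4

Transitive (axiom 4): yes — every two-step R-path is closed by a direct edge.
Reflexive (axiom T): no — 1 is not related to itself.
Euclidean (axiom 5): no — 1 R 4 and 1 R 2, but not 4 R 2.
So F validates K, K4; S4 would additionally require R to be reflexive. The strongest is K4.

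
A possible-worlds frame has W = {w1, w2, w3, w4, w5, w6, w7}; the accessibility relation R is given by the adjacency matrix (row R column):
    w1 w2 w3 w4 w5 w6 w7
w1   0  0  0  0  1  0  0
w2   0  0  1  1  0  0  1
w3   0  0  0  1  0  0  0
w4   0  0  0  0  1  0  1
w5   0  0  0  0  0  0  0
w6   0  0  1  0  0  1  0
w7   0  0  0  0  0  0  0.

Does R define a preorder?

No

Reflexive: no — w1 is not related to itself.
Transitive: no — w2 R w4 and w4 R w5, but not w2 R w5.
So R is not a preorder.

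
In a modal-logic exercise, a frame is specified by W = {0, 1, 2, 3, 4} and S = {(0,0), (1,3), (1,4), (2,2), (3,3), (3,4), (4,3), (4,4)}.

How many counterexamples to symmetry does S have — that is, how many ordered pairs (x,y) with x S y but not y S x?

Enumerating: (1,3), (1,4).

2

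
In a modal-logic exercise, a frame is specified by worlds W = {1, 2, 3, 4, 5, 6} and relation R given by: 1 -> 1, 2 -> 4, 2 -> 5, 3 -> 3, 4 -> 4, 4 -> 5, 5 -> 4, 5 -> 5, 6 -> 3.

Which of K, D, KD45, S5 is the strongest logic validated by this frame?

KD45

Serial (axiom D): yes — every world has a successor (e.g. 1 R 1).
Euclidean (axiom 5): yes — any two successors of a common world are R-related.
Transitive (axiom 4): yes — every two-step R-path is closed by a direct edge.
Reflexive (axiom T): no — 2 is not related to itself.
So F validates K, D, KD45; S5 would additionally require R to be reflexive. The strongest is KD45.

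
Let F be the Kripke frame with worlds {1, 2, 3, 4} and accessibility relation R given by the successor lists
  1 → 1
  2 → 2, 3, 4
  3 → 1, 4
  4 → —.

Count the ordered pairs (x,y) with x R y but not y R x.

4

Enumerating: (2,3), (2,4), (3,1), (3,4).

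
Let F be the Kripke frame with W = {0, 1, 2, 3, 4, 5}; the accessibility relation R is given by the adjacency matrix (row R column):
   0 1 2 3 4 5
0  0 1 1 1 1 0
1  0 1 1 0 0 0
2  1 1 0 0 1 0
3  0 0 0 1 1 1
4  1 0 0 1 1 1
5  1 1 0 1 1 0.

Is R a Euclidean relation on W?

Euclidean: no — 0 R 1 and 0 R 3, but not 1 R 3.

No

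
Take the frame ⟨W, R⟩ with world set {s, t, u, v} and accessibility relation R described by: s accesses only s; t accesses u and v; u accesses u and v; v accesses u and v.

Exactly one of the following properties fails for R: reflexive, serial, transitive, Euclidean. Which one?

Reflexive: no — t is not related to itself.
Serial: yes — every world has a successor (e.g. s R s).
Transitive: yes — every two-step R-path is closed by a direct edge.
Euclidean: yes — any two successors of a common world are R-related.
Only reflexive fails.

reflexive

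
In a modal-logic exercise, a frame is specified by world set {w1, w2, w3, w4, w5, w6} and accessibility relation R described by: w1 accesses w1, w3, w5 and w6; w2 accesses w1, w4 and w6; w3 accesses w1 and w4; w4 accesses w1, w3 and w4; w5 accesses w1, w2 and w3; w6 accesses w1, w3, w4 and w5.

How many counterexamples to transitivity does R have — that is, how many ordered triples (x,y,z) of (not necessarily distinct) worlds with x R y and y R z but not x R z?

21

Enumerating: (w1,w3,w4), (w1,w5,w2), (w1,w6,w4), (w2,w1,w3), (w2,w1,w5), (w2,w4,w3), (w2,w6,w3), (w2,w6,w5), (w3,w1,w3), (w3,w1,w5), (w3,w1,w6), (w3,w4,w3), … and 9 more.
Total: 21.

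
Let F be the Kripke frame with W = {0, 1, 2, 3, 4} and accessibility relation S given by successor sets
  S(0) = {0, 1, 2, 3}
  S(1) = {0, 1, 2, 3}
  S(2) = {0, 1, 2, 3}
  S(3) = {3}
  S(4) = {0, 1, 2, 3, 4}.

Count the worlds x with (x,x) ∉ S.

0

S is reflexive; there are no such worlds.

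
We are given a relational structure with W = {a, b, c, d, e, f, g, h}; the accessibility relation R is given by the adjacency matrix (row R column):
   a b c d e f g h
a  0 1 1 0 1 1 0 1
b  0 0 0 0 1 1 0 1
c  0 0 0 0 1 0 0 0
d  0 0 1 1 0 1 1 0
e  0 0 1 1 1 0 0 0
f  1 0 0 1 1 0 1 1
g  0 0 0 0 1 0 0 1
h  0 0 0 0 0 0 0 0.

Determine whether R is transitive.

No

Transitive: no — a R e and e R d, but not a R d.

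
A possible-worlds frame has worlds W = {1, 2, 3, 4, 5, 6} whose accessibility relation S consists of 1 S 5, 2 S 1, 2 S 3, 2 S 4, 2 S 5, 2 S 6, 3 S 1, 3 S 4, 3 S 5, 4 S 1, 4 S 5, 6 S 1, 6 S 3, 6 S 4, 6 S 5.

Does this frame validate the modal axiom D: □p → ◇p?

No

Axiom D corresponds to the accessibility relation being serial.
Serial: no — 5 has no S-successor.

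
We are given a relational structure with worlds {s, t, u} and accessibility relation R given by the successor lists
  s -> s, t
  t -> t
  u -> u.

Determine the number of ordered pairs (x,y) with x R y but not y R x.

1

Enumerating: (s,t).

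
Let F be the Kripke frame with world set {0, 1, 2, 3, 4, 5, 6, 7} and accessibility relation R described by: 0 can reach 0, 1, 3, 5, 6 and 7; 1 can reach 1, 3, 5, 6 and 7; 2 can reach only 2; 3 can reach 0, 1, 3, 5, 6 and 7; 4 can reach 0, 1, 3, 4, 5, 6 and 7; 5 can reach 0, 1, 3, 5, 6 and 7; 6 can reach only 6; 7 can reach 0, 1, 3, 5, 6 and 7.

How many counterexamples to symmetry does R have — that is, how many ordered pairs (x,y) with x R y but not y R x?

12

Enumerating: (0,1), (0,6), (1,6), (3,6), (4,0), (4,1), (4,3), (4,5), (4,6), (4,7), (5,6), (7,6).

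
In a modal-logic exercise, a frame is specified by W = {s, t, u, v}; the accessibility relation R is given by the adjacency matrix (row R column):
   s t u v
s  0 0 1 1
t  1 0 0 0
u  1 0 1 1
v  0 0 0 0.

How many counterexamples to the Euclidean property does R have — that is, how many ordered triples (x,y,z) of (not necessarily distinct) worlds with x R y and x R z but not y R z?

7

Enumerating: (s,v,u), (s,v,v), (t,s,s), (u,s,s), (u,v,s), (u,v,u), (u,v,v).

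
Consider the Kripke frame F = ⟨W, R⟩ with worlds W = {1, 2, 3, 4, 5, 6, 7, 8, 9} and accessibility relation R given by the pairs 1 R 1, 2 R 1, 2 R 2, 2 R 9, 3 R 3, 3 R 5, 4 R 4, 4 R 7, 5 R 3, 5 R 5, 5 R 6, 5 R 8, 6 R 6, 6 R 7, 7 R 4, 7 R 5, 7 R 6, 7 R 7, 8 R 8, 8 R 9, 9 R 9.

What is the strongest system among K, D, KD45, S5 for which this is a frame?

Serial (axiom D): yes — every world has a successor (e.g. 1 R 1).
Euclidean (axiom 5): no — 2 R 1 and 2 R 9, but not 1 R 9.
Transitive (axiom 4): no — 3 R 5 and 5 R 6, but not 3 R 6.
Reflexive (axiom T): yes — every world is R-related to itself.
So F validates K, D; KD45 would additionally require R to be Euclidean and transitive. The strongest is D.

D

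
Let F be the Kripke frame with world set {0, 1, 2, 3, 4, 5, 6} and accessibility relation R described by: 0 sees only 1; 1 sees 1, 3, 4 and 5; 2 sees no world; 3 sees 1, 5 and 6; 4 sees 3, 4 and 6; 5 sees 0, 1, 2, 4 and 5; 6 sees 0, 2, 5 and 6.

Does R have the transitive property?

Transitive: no — 0 R 1 and 1 R 3, but not 0 R 3.

No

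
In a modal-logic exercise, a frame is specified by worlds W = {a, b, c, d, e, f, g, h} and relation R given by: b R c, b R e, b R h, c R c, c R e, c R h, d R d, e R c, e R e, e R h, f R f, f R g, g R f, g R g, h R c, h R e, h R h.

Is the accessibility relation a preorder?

No

Reflexive: no — a is not related to itself.
Transitive: yes — every two-step R-path is closed by a direct edge.
So R is not a preorder.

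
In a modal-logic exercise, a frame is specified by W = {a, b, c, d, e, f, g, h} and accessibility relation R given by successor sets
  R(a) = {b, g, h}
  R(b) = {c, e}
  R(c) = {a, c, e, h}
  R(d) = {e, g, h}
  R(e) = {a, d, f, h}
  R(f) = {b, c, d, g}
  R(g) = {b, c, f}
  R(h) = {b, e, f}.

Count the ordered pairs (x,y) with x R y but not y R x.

19

Enumerating: (a,b), (a,g), (a,h), (b,c), (b,e), (c,a), (c,e), (c,h), (d,g), (d,h), (e,a), (e,f), … and 7 more.
Total: 19.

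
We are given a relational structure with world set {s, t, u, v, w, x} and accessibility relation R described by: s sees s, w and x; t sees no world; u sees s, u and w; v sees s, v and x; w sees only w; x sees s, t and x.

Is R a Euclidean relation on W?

Euclidean: no — s R w and s R x, but not w R x.

No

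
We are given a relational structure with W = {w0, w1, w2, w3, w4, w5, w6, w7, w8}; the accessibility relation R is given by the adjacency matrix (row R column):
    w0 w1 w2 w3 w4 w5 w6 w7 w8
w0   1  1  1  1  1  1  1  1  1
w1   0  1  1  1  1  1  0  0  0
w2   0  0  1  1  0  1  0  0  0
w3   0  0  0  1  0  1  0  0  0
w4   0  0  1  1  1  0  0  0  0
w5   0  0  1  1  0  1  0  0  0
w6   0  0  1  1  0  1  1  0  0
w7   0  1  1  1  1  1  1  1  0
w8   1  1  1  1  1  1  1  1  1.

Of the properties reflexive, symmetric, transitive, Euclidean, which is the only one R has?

reflexive

Reflexive: yes — every world is R-related to itself.
Symmetric: no — w0 R w1 but not w1 R w0.
Transitive: no — w3 R w5 and w5 R w2, but not w3 R w2.
Euclidean: no — w0 R w1 and w0 R w6, but not w1 R w6.
Only reflexive holds.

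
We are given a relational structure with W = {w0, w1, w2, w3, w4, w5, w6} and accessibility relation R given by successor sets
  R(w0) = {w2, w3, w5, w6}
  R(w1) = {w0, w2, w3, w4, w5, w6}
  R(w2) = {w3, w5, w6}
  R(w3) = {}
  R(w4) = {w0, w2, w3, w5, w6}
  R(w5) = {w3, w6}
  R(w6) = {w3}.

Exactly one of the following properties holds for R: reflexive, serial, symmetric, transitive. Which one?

Reflexive: no — w0 is not related to itself.
Serial: no — w3 has no R-successor.
Symmetric: no — w0 R w2 but not w2 R w0.
Transitive: yes — every two-step R-path is closed by a direct edge.
Only transitive holds.

transitive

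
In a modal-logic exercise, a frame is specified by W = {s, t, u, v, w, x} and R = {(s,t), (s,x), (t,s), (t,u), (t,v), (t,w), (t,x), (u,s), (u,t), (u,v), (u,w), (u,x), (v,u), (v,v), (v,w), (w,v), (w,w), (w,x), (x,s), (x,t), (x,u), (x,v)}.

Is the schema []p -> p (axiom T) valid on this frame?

No

By correspondence theory, T is valid on a frame iff R is reflexive.
Reflexive: no — s is not related to itself.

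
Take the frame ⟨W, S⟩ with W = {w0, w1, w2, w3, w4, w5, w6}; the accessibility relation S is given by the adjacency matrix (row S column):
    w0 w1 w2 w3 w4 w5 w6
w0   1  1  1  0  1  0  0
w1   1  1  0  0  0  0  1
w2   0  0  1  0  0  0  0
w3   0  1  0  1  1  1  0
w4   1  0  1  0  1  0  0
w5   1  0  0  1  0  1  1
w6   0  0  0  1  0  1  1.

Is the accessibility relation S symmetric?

No

Symmetric: no — w0 S w2 but not w2 S w0.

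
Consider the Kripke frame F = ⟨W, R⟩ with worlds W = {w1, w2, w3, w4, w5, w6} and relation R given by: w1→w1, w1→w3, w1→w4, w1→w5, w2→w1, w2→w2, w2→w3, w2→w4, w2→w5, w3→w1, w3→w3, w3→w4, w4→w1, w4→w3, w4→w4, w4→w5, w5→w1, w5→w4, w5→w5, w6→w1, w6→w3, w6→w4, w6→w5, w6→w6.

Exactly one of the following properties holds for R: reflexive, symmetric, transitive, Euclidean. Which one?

Reflexive: yes — every world is R-related to itself.
Symmetric: no — w2 R w1 but not w1 R w2.
Transitive: no — w3 R w1 and w1 R w5, but not w3 R w5.
Euclidean: no — w1 R w3 and w1 R w5, but not w3 R w5.
Only reflexive holds.

reflexive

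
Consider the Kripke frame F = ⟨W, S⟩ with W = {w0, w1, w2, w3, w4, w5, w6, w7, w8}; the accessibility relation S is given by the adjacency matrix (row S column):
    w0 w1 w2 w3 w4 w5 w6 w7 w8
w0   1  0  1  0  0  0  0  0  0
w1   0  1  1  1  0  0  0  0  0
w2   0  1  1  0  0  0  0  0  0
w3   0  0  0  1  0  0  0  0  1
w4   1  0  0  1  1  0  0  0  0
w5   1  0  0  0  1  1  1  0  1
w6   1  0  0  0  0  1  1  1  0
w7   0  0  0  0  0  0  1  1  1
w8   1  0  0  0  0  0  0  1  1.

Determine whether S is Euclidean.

No

Euclidean: no — w1 S w2 and w1 S w3, but not w2 S w3.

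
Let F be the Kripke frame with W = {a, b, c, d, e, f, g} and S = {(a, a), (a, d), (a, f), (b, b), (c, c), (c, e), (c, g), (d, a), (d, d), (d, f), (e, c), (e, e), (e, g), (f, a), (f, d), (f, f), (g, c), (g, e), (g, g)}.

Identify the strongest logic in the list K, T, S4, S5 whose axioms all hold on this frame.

S5

Reflexive (axiom T): yes — every world is S-related to itself.
Transitive (axiom 4): yes — every two-step S-path is closed by a direct edge.
Euclidean (axiom 5): yes — any two successors of a common world are S-related.
So F validates K, T, S4, S5. The strongest is S5.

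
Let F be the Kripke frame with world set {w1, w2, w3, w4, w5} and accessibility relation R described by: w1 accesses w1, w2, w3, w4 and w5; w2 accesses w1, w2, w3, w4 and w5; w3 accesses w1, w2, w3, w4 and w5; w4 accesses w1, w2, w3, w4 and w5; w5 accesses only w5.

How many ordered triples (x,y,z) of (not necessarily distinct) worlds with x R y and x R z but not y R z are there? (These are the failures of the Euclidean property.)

16

Enumerating: (w1,w5,w1), (w1,w5,w2), (w1,w5,w3), (w1,w5,w4), (w2,w5,w1), (w2,w5,w2), (w2,w5,w3), (w2,w5,w4), (w3,w5,w1), (w3,w5,w2), (w3,w5,w3), (w3,w5,w4), (w4,w5,w1), (w4,w5,w2), (w4,w5,w3), (w4,w5,w4).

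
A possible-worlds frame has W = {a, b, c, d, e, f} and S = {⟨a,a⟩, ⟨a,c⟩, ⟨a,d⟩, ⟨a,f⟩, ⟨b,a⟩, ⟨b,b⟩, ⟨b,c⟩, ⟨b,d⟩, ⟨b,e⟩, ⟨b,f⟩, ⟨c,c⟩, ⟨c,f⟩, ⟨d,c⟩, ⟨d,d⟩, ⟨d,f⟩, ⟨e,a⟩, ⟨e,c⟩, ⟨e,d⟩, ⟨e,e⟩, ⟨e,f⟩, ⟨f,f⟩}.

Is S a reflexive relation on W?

Yes

Reflexive: yes — every world is S-related to itself.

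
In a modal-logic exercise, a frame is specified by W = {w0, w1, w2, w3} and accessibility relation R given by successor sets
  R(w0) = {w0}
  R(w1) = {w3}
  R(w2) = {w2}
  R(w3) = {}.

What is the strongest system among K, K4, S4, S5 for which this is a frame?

Transitive (axiom 4): yes — every two-step R-path is closed by a direct edge.
Reflexive (axiom T): no — w1 is not related to itself.
Euclidean (axiom 5): no — w1 R w3 and w1 R w3, but not w3 R w3.
So F validates K, K4; S4 would additionally require R to be reflexive. The strongest is K4.

K4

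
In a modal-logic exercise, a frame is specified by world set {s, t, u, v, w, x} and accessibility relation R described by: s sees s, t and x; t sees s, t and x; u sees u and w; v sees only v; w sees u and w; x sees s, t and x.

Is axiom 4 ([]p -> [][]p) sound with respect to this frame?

The schema 4 characterises exactly the transitive frames.
Transitive: yes — every two-step R-path is closed by a direct edge.

Yes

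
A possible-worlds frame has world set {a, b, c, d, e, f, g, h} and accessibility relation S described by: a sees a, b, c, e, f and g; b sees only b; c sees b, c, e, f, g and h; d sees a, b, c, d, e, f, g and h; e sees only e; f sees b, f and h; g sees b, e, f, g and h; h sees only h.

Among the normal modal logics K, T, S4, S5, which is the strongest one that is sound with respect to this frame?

Reflexive (axiom T): yes — every world is S-related to itself.
Transitive (axiom 4): no — a S c and c S h, but not a S h.
Euclidean (axiom 5): no — a S b and a S c, but not b S c.
So F validates K, T; S4 would additionally require S to be transitive. The strongest is T.

T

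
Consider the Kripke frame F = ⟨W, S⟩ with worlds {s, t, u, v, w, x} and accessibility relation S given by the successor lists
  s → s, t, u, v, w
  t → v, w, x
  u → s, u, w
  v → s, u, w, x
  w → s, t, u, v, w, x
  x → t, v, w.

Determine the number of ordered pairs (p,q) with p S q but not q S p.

Enumerating: (s,t), (t,v), (v,u).

3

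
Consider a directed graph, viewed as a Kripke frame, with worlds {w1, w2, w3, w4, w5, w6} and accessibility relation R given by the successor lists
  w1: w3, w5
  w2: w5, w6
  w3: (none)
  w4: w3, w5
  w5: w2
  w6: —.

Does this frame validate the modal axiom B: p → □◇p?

By correspondence theory, B is valid on a frame iff R is symmetric.
Symmetric: no — w1 R w3 but not w3 R w1.

No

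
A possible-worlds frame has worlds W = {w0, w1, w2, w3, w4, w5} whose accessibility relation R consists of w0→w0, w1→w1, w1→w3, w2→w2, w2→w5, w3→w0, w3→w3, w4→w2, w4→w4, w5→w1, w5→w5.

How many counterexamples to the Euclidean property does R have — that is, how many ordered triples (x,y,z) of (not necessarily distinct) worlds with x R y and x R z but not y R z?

Enumerating: (w1,w3,w1), (w2,w5,w2), (w3,w0,w3), (w4,w2,w4), (w5,w1,w5).

5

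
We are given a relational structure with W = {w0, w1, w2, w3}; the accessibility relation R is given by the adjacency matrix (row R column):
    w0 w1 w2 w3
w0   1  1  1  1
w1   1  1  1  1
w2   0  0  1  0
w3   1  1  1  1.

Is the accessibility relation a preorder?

Reflexive: yes — every world is R-related to itself.
Transitive: yes — every two-step R-path is closed by a direct edge.
So R is a preorder.

Yes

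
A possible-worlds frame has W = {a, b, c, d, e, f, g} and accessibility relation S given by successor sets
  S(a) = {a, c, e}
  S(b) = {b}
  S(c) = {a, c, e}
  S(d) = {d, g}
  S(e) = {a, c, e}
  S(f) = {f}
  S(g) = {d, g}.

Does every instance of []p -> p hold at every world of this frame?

Yes

By correspondence theory, T is valid on a frame iff S is reflexive.
Reflexive: yes — every world is S-related to itself.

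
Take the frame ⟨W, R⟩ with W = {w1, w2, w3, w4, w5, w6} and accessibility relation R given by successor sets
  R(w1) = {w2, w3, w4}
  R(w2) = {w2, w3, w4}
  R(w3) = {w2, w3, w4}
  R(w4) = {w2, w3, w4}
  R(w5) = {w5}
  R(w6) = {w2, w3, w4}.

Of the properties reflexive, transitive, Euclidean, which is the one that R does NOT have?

reflexive

Reflexive: no — w1 is not related to itself.
Transitive: yes — every two-step R-path is closed by a direct edge.
Euclidean: yes — any two successors of a common world are R-related.
Only reflexive fails.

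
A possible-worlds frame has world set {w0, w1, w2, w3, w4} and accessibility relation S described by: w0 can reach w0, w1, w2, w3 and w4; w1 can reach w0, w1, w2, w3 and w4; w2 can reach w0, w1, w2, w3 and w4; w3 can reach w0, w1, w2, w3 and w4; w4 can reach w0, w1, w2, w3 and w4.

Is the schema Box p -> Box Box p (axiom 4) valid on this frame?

By correspondence theory, 4 is valid on a frame iff S is transitive.
Transitive: yes — every two-step S-path is closed by a direct edge.

Yes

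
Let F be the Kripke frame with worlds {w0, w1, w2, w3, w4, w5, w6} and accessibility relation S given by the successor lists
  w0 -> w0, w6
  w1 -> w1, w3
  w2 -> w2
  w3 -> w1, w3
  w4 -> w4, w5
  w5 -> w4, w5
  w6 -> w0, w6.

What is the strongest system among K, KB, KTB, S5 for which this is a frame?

Symmetric (axiom B): yes — every pair in S has its reverse in S.
Reflexive (axiom T): yes — every world is S-related to itself.
Euclidean (axiom 5): yes — any two successors of a common world are S-related.
So F validates K, KB, KTB, S5. The strongest is S5.

S5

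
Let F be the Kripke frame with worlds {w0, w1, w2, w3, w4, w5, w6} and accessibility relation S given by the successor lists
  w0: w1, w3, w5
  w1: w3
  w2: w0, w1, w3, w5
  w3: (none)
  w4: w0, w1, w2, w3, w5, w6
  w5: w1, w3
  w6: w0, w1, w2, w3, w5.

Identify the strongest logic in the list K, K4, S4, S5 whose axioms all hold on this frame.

K4

Transitive (axiom 4): yes — every two-step S-path is closed by a direct edge.
Reflexive (axiom T): no — w0 is not related to itself.
Euclidean (axiom 5): no — w0 S w1 and w0 S w5, but not w1 S w5.
So F validates K, K4; S4 would additionally require S to be reflexive. The strongest is K4.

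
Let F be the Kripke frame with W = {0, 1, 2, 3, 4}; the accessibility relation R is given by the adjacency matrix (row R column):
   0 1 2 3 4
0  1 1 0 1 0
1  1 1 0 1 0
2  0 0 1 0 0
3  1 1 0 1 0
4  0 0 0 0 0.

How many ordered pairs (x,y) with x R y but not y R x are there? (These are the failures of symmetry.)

0

R is symmetric; there are no such tuples.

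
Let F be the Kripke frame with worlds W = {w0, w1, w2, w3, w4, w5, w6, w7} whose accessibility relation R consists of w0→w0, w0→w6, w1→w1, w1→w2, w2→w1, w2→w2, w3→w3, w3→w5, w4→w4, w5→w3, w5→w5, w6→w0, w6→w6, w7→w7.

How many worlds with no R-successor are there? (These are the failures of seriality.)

R is serial; there are no such worlds.

0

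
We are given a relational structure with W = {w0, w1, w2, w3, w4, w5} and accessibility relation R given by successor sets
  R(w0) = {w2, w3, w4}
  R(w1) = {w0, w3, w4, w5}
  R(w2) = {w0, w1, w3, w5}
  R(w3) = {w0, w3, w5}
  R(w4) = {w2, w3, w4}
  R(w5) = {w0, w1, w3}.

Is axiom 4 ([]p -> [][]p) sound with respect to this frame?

By correspondence theory, 4 is valid on a frame iff R is transitive.
Transitive: no — w0 R w2 and w2 R w1, but not w0 R w1.

No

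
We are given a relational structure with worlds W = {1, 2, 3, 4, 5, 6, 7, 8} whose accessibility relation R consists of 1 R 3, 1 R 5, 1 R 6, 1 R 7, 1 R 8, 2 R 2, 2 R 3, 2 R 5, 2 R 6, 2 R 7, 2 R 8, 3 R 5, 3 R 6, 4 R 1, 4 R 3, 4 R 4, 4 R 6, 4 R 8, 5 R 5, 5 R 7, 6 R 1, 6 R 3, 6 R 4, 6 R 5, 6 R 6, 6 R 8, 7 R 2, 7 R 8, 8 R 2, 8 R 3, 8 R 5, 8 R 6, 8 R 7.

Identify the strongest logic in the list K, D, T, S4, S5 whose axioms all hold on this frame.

Serial (axiom D): yes — every world has a successor (e.g. 1 R 3).
Reflexive (axiom T): no — 1 is not related to itself.
Transitive (axiom 4): no — 1 R 6 and 6 R 4, but not 1 R 4.
Euclidean (axiom 5): no — 1 R 3 and 1 R 7, but not 3 R 7.
So F validates K, D; T would additionally require R to be reflexive. The strongest is D.

D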